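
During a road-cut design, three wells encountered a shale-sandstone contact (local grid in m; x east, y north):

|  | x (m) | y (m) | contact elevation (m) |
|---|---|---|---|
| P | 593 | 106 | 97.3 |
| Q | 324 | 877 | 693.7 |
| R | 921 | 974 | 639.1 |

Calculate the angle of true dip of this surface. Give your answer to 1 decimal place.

Two edge vectors: P→Q = (-269, 771, 596.4), P→R = (328, 868, 541.8).
Normal n = (P→Q) × (P→R) = (-99947.4, 341363.4, -486380).
So ∂z/∂x = −n_x/n_z = −0.20549 and ∂z/∂y = −n_y/n_z = 0.70185.
Gradient magnitude |∇z| = √(a² + b²) = √(0.04223 + 0.49259) = 0.73131.
True dip = arctan(0.73131) = 36.2°, dipping toward SSE (azimuth ≈ 164°).

36.2°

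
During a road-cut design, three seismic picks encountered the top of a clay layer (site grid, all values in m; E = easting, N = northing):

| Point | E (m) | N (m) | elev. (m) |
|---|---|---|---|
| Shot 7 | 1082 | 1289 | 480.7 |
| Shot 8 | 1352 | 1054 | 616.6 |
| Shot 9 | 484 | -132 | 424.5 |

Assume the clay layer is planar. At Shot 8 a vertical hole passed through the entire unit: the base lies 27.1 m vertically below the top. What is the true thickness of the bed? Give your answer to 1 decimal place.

25.0 m

Two edge vectors: Shot 7→Shot 8 = (270, -235, 135.9), Shot 7→Shot 9 = (-598, -1421, -56.2).
Normal n = (Shot 7→Shot 8) × (Shot 7→Shot 9) = (206320.9, -66094.2, -524200).
So ∂z/∂E = −n_x/n_z = 0.39359 and ∂z/∂N = −n_y/n_z = −0.12609.
|∇z| = √(a²+b²) = 0.41329, so dip δ = arctan(0.41329) = 22.46°.
True thickness = vertical thickness × cos δ = 27.1 × cos 22.46° = 25.0 m.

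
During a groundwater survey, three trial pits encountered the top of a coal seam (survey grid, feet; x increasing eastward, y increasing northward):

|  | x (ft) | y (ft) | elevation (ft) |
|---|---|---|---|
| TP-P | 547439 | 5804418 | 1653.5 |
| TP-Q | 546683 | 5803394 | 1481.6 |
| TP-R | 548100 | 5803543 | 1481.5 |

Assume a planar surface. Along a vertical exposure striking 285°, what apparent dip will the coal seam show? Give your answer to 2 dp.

3.76°

Two edge vectors: TP-P→TP-Q = (-756, -1024, -171.9), TP-P→TP-R = (661, -875, -172).
Normal n = (TP-P→TP-Q) × (TP-P→TP-R) = (25715.5, -243657.9, 1338364).
So ∂z/∂x = −n_x/n_z = −0.01921 and ∂z/∂y = −n_y/n_z = 0.18206.
Unit vector along 285° is (sin 285°, cos 285°) = (-0.9659, 0.2588).
Slope in that direction = a·(-0.9659) + b·(0.2588) = 0.06568.
Apparent dip = arctan|0.06568| = 3.76° (true dip is 10.4°, so apparent ≤ true as expected).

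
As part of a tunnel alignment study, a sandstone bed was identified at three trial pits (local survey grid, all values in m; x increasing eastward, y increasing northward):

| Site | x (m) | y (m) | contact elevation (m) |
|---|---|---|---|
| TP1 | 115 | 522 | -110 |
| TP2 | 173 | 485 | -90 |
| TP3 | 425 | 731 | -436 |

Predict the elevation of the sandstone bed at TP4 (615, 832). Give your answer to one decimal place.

-607.0 m

Let the plane be z = a·x + b·y + c.
TP2−TP1: 58a − 37b = 20;  TP3−TP1: 310a + 209b = −326.
Solving gives a = −0.33410, b = −1.06426.
Then c = -110 − a·115 − b·522 = 483.96.
At (615, 832): z = −205.5 − 885.5 + 483.96 = -607.0 m.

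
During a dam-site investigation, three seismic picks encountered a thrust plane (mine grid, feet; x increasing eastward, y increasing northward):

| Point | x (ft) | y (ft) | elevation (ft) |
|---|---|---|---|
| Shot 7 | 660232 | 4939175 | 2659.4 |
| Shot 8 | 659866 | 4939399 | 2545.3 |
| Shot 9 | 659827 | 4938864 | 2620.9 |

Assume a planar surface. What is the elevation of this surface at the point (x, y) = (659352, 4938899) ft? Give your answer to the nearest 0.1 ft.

2513.0 ft

Two edge vectors: Shot 7→Shot 8 = (-366, 224, -114.1), Shot 7→Shot 9 = (-405, -311, -38.5).
Normal n = (Shot 7→Shot 8) × (Shot 7→Shot 9) = (-44109.1, 32119.5, 204546).
So ∂z/∂x = −n_x/n_z = 0.215643914 and ∂z/∂y = −n_y/n_z = −0.157028248.
Intercept c from Shot 7: 2659.4 − 142375.01 + 775590.00 = 635874.38.
At (659352, 4938899): z = 142185.2 − 775546.7 + 635874.38 = 2513.0 ft.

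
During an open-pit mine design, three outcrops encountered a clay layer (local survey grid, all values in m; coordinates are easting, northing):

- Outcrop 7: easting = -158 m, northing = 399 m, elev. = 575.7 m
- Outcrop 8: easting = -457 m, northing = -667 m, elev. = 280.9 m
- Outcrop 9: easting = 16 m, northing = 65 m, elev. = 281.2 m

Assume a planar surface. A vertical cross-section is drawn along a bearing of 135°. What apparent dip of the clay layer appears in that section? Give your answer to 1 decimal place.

41.3°

Two edge vectors: Outcrop 7→Outcrop 8 = (-299, -1066, -294.8), Outcrop 7→Outcrop 9 = (174, -334, -294.5).
Normal n = (Outcrop 7→Outcrop 8) × (Outcrop 7→Outcrop 9) = (215473.8, -139350.7, 285350).
So ∂z/∂easting = −n_x/n_z = −0.75512 and ∂z/∂northing = −n_y/n_z = 0.48835.
Unit vector along 135° is (sin 135°, cos 135°) = (0.7071, -0.7071).
Slope in that direction = a·(0.7071) + b·(-0.7071) = −0.87927.
Apparent dip = arctan|0.87927| = 41.3° (true dip is 42.0°, so apparent ≤ true as expected).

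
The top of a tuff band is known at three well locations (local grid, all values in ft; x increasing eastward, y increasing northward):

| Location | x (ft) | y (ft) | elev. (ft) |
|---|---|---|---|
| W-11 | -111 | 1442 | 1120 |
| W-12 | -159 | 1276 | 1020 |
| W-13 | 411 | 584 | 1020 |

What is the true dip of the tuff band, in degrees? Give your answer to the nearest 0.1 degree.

35.0°

Two edge vectors: W-11→W-12 = (-48, -166, -100), W-11→W-13 = (522, -858, -100).
Normal n = (W-11→W-12) × (W-11→W-13) = (-69200, -57000, 127836).
So ∂z/∂x = −n_x/n_z = 0.54132 and ∂z/∂y = −n_y/n_z = 0.44588.
Gradient magnitude |∇z| = √(a² + b²) = √(0.29303 + 0.19881) = 0.70131.
True dip = arctan(0.70131) = 35.0°, dipping toward SW (azimuth ≈ 231°).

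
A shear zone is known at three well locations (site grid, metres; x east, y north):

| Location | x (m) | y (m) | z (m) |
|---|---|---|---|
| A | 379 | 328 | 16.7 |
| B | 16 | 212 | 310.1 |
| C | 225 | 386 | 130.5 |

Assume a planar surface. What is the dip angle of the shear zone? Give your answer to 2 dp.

38.05°

Two edge vectors: A→B = (-363, -116, 293.4), A→C = (-154, 58, 113.8).
Normal n = (A→B) × (A→C) = (-30218, -3874.2, -38918).
So ∂z/∂x = −n_x/n_z = −0.77645 and ∂z/∂y = −n_y/n_z = −0.09955.
Gradient magnitude |∇z| = √(a² + b²) = √(0.60288 + 0.00991) = 0.78281.
True dip = arctan(0.78281) = 38.05°, dipping toward E (azimuth ≈ 083°).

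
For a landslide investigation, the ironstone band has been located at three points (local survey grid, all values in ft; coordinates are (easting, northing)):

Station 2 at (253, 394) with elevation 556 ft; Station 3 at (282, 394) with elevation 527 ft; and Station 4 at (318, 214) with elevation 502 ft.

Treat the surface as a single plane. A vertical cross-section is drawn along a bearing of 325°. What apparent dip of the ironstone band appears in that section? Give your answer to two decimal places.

Let the plane be z = a·E + b·N + c.
Station 3−Station 2: 29a + 0b = −29;  Station 4−Station 2: 65a − 180b = −54.
Solving gives a = −1.00000, b = −0.06111.
Unit vector along 325° is (sin 325°, cos 325°) = (-0.5736, 0.8192).
Slope in that direction = a·(-0.5736) + b·(0.8192) = 0.52352.
Apparent dip = arctan|0.52352| = 27.63° (true dip is 45.1°, so apparent ≤ true as expected).

27.63°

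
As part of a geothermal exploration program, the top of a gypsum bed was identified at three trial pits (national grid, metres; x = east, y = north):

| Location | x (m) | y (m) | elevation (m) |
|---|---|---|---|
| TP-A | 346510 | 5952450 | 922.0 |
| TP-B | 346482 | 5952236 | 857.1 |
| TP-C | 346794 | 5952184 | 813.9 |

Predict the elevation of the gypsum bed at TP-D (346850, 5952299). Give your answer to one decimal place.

845.3 m

Two edge vectors: TP-A→TP-B = (-28, -214, -64.9), TP-A→TP-C = (284, -266, -108.1).
Normal n = (TP-A→TP-B) × (TP-A→TP-C) = (5870, -21458.4, 68224).
So ∂z/∂x = −n_x/n_z = −0.086040103 and ∂z/∂y = −n_y/n_z = 0.314528612.
Intercept c from TP-A: 922 + 29813.76 − 1872215.83 = −1841480.08.
At (346850, 5952299): z = −29843.0 + 1872168.3 − 1841480.08 = 845.3 m.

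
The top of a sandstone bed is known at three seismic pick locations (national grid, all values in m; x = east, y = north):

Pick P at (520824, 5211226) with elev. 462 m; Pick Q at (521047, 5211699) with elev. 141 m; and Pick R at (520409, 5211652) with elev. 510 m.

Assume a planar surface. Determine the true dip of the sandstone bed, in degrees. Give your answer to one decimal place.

34.6°

Two edge vectors: Pick P→Pick Q = (223, 473, -321), Pick P→Pick R = (-415, 426, 48).
Normal n = (Pick P→Pick Q) × (Pick P→Pick R) = (159450, 122511, 291293).
So ∂z/∂x = −n_x/n_z = −0.54739 and ∂z/∂y = −n_y/n_z = −0.42058.
Gradient magnitude |∇z| = √(a² + b²) = √(0.29963 + 0.17688) = 0.69030.
True dip = arctan(0.69030) = 34.6°, dipping toward NE (azimuth ≈ 052°).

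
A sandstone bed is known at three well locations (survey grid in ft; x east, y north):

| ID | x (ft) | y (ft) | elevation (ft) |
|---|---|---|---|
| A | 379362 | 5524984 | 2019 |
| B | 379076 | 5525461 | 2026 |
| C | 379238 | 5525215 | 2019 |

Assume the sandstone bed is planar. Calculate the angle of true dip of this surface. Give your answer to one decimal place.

Two edge vectors: A→B = (-286, 477, 7), A→C = (-124, 231, 0).
Normal n = (A→B) × (A→C) = (-1617, -868, -6918).
So ∂z/∂x = −n_x/n_z = −0.23374 and ∂z/∂y = −n_y/n_z = −0.12547.
Gradient magnitude |∇z| = √(a² + b²) = √(0.05463 + 0.01574) = 0.26529.
True dip = arctan(0.26529) = 14.9°, dipping toward ENE (azimuth ≈ 062°).

14.9°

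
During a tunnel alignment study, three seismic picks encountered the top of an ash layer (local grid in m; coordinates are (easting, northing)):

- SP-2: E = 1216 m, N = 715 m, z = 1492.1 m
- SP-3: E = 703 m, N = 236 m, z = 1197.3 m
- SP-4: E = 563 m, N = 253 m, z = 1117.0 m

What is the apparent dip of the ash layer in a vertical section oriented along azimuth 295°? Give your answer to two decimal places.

27.45°

Let the plane be z = a·E + b·N + c.
SP-3−SP-2: −513a − 479b = −294.8;  SP-4−SP-2: −653a − 462b = −375.1.
Solving gives a = 0.57370, b = 0.00103.
Unit vector along 295° is (sin 295°, cos 295°) = (-0.9063, 0.4226).
Slope in that direction = a·(-0.9063) + b·(0.4226) = −0.51951.
Apparent dip = arctan|0.51951| = 27.45° (true dip is 29.8°, so apparent ≤ true as expected).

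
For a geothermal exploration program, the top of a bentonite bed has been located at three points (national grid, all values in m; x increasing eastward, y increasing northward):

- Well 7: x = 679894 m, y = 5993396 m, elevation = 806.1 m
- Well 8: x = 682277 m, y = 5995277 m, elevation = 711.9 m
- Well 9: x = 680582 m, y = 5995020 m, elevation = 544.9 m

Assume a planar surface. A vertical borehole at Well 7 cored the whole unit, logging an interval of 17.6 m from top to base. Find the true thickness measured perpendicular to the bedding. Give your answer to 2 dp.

Two edge vectors: Well 7→Well 8 = (2383, 1881, -94.2), Well 7→Well 9 = (688, 1624, -261.2).
Normal n = (Well 7→Well 8) × (Well 7→Well 9) = (-338336.4, 557630, 2575864).
So ∂z/∂x = −n_x/n_z = 0.13135 and ∂z/∂y = −n_y/n_z = −0.21648.
|∇z| = √(a²+b²) = 0.25321, so dip δ = arctan(0.25321) = 14.21°.
True thickness = vertical thickness × cos δ = 17.6 × cos 14.21° = 17.06 m.

17.06 m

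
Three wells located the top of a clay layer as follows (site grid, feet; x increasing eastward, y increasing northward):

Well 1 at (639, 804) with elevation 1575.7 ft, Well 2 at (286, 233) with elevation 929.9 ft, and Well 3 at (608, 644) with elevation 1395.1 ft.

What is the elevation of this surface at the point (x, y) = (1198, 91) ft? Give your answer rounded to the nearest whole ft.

Two edge vectors: Well 1→Well 2 = (-353, -571, -645.8), Well 1→Well 3 = (-31, -160, -180.6).
Normal n = (Well 1→Well 2) × (Well 1→Well 3) = (-205.4, -43732, 38779).
So ∂z/∂x = −n_x/n_z = 0.00530 and ∂z/∂y = −n_y/n_z = 1.12772.
Intercept c from Well 1: 1575.7 − 3.38 − 906.69 = 665.63.
At (1198, 91): z = 6.3 + 102.6 + 665.63 = 774.6 ft.

775 ft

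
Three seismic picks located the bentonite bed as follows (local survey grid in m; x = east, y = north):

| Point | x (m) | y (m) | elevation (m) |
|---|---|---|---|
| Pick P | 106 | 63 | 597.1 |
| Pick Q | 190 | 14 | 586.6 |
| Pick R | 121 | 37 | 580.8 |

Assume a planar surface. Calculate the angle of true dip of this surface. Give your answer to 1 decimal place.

42.4°

Let the plane be z = a·x + b·y + c.
Pick Q−Pick P: 84a − 49b = −10.5;  Pick R−Pick P: 15a − 26b = −16.3.
Solving gives a = 0.36280, b = 0.83623.
Gradient magnitude |∇z| = √(a² + b²) = √(0.13163 + 0.69928) = 0.91154.
True dip = arctan(0.91154) = 42.4°, dipping toward SSW (azimuth ≈ 203°).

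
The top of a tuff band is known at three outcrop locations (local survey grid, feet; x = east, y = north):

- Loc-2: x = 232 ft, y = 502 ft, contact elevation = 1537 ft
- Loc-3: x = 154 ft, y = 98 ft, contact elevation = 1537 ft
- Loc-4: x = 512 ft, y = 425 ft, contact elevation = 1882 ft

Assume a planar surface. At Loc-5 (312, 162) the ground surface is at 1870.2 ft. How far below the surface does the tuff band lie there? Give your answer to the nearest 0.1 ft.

Let the plane be z = a·x + b·y + c.
Loc-3−Loc-2: −78a − 404b = 0;  Loc-4−Loc-2: 280a − 77b = 345.
Solving gives a = 1.17002, b = −0.22590.
Then c = 1537 − a·232 − b·502 = 1378.95.
At (312, 162): z_contact = 365.05 − 36.60 + 1378.95 = 1707.41 ft.
Depth below ground = 1870.2 − 1707.41 = 162.8 ft.

162.8 ft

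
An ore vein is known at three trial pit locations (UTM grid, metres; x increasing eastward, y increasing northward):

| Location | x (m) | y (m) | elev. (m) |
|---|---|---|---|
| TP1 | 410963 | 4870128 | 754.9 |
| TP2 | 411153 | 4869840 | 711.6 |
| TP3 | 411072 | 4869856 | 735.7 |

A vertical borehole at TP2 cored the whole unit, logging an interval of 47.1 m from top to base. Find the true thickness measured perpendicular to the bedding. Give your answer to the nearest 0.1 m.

Two edge vectors: TP1→TP2 = (190, -288, -43.3), TP1→TP3 = (109, -272, -19.2).
Normal n = (TP1→TP2) × (TP1→TP3) = (-6248, -1071.7, -20288).
So ∂z/∂x = −n_x/n_z = −0.30797 and ∂z/∂y = −n_y/n_z = −0.05282.
|∇z| = √(a²+b²) = 0.31246, so dip δ = arctan(0.31246) = 17.35°.
True thickness = vertical thickness × cos δ = 47.1 × cos 17.35° = 45.0 m.

45.0 m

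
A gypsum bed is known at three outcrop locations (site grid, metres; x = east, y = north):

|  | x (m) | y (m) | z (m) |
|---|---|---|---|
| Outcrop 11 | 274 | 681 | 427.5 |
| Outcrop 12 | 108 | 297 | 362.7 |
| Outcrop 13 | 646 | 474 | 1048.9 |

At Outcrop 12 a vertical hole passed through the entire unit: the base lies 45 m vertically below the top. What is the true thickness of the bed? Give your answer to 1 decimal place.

25.1 m

Let the plane be z = a·x + b·y + c.
Outcrop 12−Outcrop 11: −166a − 384b = −64.8;  Outcrop 13−Outcrop 11: 372a − 207b = 621.4.
Solving gives a = 1.42222, b = −0.44606.
|∇z| = √(a²+b²) = 1.49053, so dip δ = arctan(1.49053) = 56.14°.
True thickness = vertical thickness × cos δ = 45 × cos 56.14° = 25.1 m.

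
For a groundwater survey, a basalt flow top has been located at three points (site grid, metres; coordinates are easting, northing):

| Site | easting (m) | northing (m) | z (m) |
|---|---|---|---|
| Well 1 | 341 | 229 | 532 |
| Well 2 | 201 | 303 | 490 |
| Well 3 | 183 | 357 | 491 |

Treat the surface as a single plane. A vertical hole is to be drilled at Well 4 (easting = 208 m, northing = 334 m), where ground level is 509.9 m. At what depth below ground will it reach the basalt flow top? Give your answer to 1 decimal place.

Let the plane be z = a·easting + b·northing + c.
Well 2−Well 1: −140a + 74b = −42;  Well 3−Well 1: −158a + 128b = −41.
Solving gives a = 0.37604, b = 0.14387.
Then c = 532 − a·341 − b·229 = 370.82.
At (208, 334): z_contact = 78.22 + 48.05 + 370.82 = 497.09 m.
Depth below ground = 509.9 − 497.09 = 12.8 m.

12.8 m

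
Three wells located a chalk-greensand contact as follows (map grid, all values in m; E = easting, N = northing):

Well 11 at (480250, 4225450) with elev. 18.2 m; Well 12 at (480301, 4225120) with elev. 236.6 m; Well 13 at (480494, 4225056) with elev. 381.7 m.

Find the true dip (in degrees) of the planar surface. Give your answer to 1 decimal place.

Two edge vectors: Well 11→Well 12 = (51, -330, 218.4), Well 11→Well 13 = (244, -394, 363.5).
Normal n = (Well 11→Well 12) × (Well 11→Well 13) = (-33905.4, 34751.1, 60426).
So ∂z/∂E = −n_x/n_z = 0.56111 and ∂z/∂N = −n_y/n_z = −0.57510.
Gradient magnitude |∇z| = √(a² + b²) = √(0.31484 + 0.33074) = 0.80348.
True dip = arctan(0.80348) = 38.8°, dipping toward NW (azimuth ≈ 316°).

38.8°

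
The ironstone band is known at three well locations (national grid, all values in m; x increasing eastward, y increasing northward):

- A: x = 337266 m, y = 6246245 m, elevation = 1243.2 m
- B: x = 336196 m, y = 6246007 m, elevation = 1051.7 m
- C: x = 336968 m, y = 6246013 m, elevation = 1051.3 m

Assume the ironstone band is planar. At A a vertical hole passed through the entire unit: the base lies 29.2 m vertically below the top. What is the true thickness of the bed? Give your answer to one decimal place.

22.4 m

Let the plane be z = a·x + b·y + c.
B−A: −1070a − 238b = −191.5;  C−A: −298a − 232b = −191.9.
Solving gives a = −0.00702, b = 0.83617.
|∇z| = √(a²+b²) = 0.83620, so dip δ = arctan(0.83620) = 39.90°.
True thickness = vertical thickness × cos δ = 29.2 × cos 39.90° = 22.4 m.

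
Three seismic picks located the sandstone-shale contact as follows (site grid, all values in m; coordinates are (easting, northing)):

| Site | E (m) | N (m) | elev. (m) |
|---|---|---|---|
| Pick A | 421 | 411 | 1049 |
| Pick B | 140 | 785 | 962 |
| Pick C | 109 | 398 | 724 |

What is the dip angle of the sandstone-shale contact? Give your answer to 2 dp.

49.00°

Two edge vectors: Pick A→Pick B = (-281, 374, -87), Pick A→Pick C = (-312, -13, -325).
Normal n = (Pick A→Pick B) × (Pick A→Pick C) = (-122681, -64181, 120341).
So ∂z/∂E = −n_x/n_z = 1.01944 and ∂z/∂N = −n_y/n_z = 0.53333.
Gradient magnitude |∇z| = √(a² + b²) = √(1.03927 + 0.28444) = 1.15052.
True dip = arctan(1.15052) = 49.00°, dipping toward WSW (azimuth ≈ 242°).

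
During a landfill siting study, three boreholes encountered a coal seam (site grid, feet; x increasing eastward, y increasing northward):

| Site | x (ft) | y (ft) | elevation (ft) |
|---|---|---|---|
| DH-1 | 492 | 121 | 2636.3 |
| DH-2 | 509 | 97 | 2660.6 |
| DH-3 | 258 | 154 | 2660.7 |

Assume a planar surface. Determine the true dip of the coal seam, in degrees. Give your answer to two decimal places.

51.06°

Two edge vectors: DH-1→DH-2 = (17, -24, 24.3), DH-1→DH-3 = (-234, 33, 24.4).
Normal n = (DH-1→DH-2) × (DH-1→DH-3) = (-1387.5, -6101, -5055).
So ∂z/∂x = −n_x/n_z = −0.27448 and ∂z/∂y = −n_y/n_z = −1.20692.
Gradient magnitude |∇z| = √(a² + b²) = √(0.07534 + 1.45667) = 1.23774.
True dip = arctan(1.23774) = 51.06°, dipping toward NNE (azimuth ≈ 013°).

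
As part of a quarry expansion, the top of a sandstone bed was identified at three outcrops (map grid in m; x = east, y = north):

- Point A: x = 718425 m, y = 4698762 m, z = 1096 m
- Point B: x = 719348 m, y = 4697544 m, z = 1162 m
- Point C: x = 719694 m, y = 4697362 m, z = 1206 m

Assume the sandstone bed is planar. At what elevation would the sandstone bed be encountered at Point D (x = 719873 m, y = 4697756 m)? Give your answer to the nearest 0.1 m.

1263.0 m

Let the plane be z = a·x + b·y + c.
Point B−Point A: 923a − 1218b = 66;  Point C−Point A: 1269a − 1400b = 110.
Solving gives a = 0.164061205, b = 0.070138335.
Then c = 1096 − a·718425 − b·4698762 = −446333.02.
At (719873, 4697756): z = 118103.2 + 329492.8 − 446333.02 = 1263.0 m.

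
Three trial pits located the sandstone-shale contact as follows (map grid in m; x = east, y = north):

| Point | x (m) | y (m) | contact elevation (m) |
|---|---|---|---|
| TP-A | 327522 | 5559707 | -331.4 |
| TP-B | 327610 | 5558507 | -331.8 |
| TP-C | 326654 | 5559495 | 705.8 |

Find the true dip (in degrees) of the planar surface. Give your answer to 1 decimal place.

49.7°

Two edge vectors: TP-A→TP-B = (88, -1200, -0.4), TP-A→TP-C = (-868, -212, 1037.2).
Normal n = (TP-A→TP-B) × (TP-A→TP-C) = (-1244724.8, -90926.4, -1060256).
So ∂z/∂x = −n_x/n_z = −1.17399 and ∂z/∂y = −n_y/n_z = −0.08576.
Gradient magnitude |∇z| = √(a² + b²) = √(1.37824 + 0.00735) = 1.17711.
True dip = arctan(1.17711) = 49.7°, dipping toward E (azimuth ≈ 086°).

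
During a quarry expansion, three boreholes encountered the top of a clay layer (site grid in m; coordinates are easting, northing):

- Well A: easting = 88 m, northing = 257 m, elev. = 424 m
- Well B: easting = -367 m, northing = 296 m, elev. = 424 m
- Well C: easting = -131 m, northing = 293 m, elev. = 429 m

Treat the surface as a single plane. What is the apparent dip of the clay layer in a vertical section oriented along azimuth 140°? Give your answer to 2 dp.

Two edge vectors: Well A→Well B = (-455, 39, 0), Well A→Well C = (-219, 36, 5).
Normal n = (Well A→Well B) × (Well A→Well C) = (195, 2275, -7839).
So ∂z/∂easting = −n_x/n_z = 0.02488 and ∂z/∂northing = −n_y/n_z = 0.29022.
Unit vector along 140° is (sin 140°, cos 140°) = (0.6428, -0.7660).
Slope in that direction = a·(0.6428) + b·(-0.7660) = −0.20633.
Apparent dip = arctan|0.20633| = 11.66° (true dip is 16.2°, so apparent ≤ true as expected).

11.66°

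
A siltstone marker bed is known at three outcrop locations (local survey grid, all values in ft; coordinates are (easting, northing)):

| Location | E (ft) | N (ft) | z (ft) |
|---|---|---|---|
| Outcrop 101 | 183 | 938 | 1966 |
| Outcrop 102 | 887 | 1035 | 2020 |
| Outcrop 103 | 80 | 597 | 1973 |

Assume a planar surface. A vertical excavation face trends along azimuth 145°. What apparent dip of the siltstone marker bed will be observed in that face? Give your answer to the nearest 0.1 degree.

Two edge vectors: Outcrop 101→Outcrop 102 = (704, 97, 54), Outcrop 101→Outcrop 103 = (-103, -341, 7).
Normal n = (Outcrop 101→Outcrop 102) × (Outcrop 101→Outcrop 103) = (19093, -10490, -230073).
So ∂z/∂E = −n_x/n_z = 0.08299 and ∂z/∂N = −n_y/n_z = −0.04559.
Unit vector along 145° is (sin 145°, cos 145°) = (0.5736, -0.8192).
Slope in that direction = a·(0.5736) + b·(-0.8192) = 0.08495.
Apparent dip = arctan|0.08495| = 4.9° (true dip is 5.4°, so apparent ≤ true as expected).

4.9°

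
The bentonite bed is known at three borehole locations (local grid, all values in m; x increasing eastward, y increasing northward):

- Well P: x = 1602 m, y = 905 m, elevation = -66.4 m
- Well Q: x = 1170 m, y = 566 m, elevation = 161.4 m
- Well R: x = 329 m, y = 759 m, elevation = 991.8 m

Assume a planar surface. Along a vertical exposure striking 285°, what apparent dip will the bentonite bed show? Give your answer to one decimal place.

44.1°

Two edge vectors: Well P→Well Q = (-432, -339, 227.8), Well P→Well R = (-1273, -146, 1058.2).
Normal n = (Well P→Well Q) × (Well P→Well R) = (-325471, 167153, -368475).
So ∂z/∂x = −n_x/n_z = −0.88329 and ∂z/∂y = −n_y/n_z = 0.45363.
Unit vector along 285° is (sin 285°, cos 285°) = (-0.9659, 0.2588).
Slope in that direction = a·(-0.9659) + b·(0.2588) = 0.97060.
Apparent dip = arctan|0.97060| = 44.1° (true dip is 44.8°, so apparent ≤ true as expected).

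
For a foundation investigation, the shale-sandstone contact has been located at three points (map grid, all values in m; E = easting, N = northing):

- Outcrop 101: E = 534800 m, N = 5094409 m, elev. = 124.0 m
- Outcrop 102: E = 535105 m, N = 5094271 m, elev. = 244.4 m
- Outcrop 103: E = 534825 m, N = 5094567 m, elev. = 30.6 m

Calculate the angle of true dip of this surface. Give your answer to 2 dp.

Let the plane be z = a·E + b·N + c.
Outcrop 102−Outcrop 101: 305a − 138b = 120.4;  Outcrop 103−Outcrop 101: 25a + 158b = −93.4.
Solving gives a = 0.11878, b = −0.60993.
Gradient magnitude |∇z| = √(a² + b²) = √(0.01411 + 0.37202) = 0.62139.
True dip = arctan(0.62139) = 31.86°, dipping toward N (azimuth ≈ 349°).

31.86°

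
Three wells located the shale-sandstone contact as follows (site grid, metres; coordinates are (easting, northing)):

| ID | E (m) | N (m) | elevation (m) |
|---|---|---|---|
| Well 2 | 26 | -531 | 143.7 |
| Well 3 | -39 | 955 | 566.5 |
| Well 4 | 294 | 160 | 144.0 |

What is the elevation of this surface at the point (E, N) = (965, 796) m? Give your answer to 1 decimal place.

-135.0 m

Two edge vectors: Well 2→Well 3 = (-65, 1486, 422.8), Well 2→Well 4 = (268, 691, 0.3).
Normal n = (Well 2→Well 3) × (Well 2→Well 4) = (-291709, 113329.9, -443163).
So ∂z/∂E = −n_x/n_z = −0.65824 and ∂z/∂N = −n_y/n_z = 0.25573.
Intercept c from Well 2: 143.7 + 17.11 + 135.79 = 296.61.
At (965, 796): z = −635.2 + 203.6 + 296.61 = -135.0 m.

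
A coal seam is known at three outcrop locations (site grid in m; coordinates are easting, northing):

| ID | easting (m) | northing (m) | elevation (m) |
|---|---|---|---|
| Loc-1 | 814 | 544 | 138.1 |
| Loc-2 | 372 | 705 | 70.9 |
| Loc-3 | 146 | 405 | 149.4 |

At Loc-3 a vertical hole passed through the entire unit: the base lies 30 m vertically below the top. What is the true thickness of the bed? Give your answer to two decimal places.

Let the plane be z = a·easting + b·northing + c.
Loc-2−Loc-1: −442a + 161b = −67.2;  Loc-3−Loc-1: −668a − 139b = 11.3.
Solving gives a = 0.04451, b = −0.29520.
|∇z| = √(a²+b²) = 0.29853, so dip δ = arctan(0.29853) = 16.62°.
True thickness = vertical thickness × cos δ = 30 × cos 16.62° = 28.75 m.

28.75 m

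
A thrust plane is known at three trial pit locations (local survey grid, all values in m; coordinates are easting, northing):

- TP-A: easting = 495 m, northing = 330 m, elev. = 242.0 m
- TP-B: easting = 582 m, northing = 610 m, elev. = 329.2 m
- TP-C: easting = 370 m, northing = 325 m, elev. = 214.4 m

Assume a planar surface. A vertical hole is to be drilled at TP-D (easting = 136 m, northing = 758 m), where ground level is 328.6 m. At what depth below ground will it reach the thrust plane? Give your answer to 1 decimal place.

57.1 m

Let the plane be z = a·easting + b·northing + c.
TP-B−TP-A: 87a + 280b = 87.2;  TP-C−TP-A: −125a − 5b = −27.6.
Solving gives a = 0.21096, b = 0.24588.
Then c = 242 − a·495 − b·330 = 56.43.
At (136, 758): z_contact = 28.69 + 186.38 + 56.43 = 271.50 m.
Depth below ground = 328.6 − 271.50 = 57.1 m.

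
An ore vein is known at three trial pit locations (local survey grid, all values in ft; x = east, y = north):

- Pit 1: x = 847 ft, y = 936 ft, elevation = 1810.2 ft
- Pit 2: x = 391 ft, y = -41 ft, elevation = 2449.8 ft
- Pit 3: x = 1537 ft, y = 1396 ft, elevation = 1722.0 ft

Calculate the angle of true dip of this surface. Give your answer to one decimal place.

44.2°

Two edge vectors: Pit 1→Pit 2 = (-456, -977, 639.6), Pit 1→Pit 3 = (690, 460, -88.2).
Normal n = (Pit 1→Pit 2) × (Pit 1→Pit 3) = (-208044.6, 401104.8, 464370).
So ∂z/∂x = −n_x/n_z = 0.44801 and ∂z/∂y = −n_y/n_z = −0.86376.
Gradient magnitude |∇z| = √(a² + b²) = √(0.20072 + 0.74608) = 0.97304.
True dip = arctan(0.97304) = 44.2°, dipping toward NNW (azimuth ≈ 333°).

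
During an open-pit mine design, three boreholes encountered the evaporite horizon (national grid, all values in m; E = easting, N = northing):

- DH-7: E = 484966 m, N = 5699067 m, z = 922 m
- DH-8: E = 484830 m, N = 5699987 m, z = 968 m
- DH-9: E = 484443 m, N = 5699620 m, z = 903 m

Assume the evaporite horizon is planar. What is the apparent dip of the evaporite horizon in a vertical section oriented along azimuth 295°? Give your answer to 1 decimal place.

Two edge vectors: DH-7→DH-8 = (-136, 920, 46), DH-7→DH-9 = (-523, 553, -19).
Normal n = (DH-7→DH-8) × (DH-7→DH-9) = (-42918, -26642, 405952).
So ∂z/∂E = −n_x/n_z = 0.10572 and ∂z/∂N = −n_y/n_z = 0.06563.
Unit vector along 295° is (sin 295°, cos 295°) = (-0.9063, 0.4226).
Slope in that direction = a·(-0.9063) + b·(0.4226) = −0.06808.
Apparent dip = arctan|0.06808| = 3.9° (true dip is 7.1°, so apparent ≤ true as expected).

3.9°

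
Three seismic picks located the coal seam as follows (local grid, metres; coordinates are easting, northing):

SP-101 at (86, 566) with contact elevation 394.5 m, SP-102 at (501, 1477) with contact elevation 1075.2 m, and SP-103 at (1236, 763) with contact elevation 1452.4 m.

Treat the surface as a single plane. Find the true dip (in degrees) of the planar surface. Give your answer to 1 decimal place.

42.9°

Let the plane be z = a·easting + b·northing + c.
SP-102−SP-101: 415a + 911b = 680.7;  SP-103−SP-101: 1150a + 197b = 1057.9.
Solving gives a = 0.85894, b = 0.35591.
Gradient magnitude |∇z| = √(a² + b²) = √(0.73778 + 0.12668) = 0.92976.
True dip = arctan(0.92976) = 42.9°, dipping toward WSW (azimuth ≈ 247°).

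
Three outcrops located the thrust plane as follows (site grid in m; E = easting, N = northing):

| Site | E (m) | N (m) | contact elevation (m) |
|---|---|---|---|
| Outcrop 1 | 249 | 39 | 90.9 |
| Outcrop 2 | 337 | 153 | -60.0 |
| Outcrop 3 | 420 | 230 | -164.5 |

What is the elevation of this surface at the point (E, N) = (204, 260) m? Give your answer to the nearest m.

Let the plane be z = a·E + b·N + c.
Outcrop 2−Outcrop 1: 88a + 114b = −150.9;  Outcrop 3−Outcrop 1: 171a + 191b = −255.4.
Solving gives a = −0.10934, b = −1.23928.
Then c = 90.9 − a·249 − b·39 = 166.46.
At (204, 260): z = −22.3 − 322.2 + 166.46 = -178.1 m.

-178 m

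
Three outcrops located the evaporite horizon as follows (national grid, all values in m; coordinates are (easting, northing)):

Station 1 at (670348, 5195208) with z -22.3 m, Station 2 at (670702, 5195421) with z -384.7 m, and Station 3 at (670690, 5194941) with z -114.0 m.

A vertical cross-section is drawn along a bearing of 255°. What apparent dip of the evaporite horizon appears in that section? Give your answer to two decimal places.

39.10°

Let the plane be z = a·E + b·N + c.
Station 2−Station 1: 354a + 213b = −362.4;  Station 3−Station 1: 342a − 267b = −91.7.
Solving gives a = −0.69485, b = −0.54659.
Unit vector along 255° is (sin 255°, cos 255°) = (-0.9659, -0.2588).
Slope in that direction = a·(-0.9659) + b·(-0.2588) = 0.81264.
Apparent dip = arctan|0.81264| = 39.10° (true dip is 41.5°, so apparent ≤ true as expected).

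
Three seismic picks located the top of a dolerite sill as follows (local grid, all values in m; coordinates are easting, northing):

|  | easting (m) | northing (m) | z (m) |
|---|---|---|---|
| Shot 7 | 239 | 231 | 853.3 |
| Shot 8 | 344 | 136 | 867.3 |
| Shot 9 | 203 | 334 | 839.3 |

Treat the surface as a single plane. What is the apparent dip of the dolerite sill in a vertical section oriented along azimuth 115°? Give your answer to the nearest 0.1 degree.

3.9°

Let the plane be z = a·easting + b·northing + c.
Shot 8−Shot 7: 105a − 95b = 14;  Shot 9−Shot 7: −36a + 103b = −14.
Solving gives a = 0.01515, b = −0.13063.
Unit vector along 115° is (sin 115°, cos 115°) = (0.9063, -0.4226).
Slope in that direction = a·(0.9063) + b·(-0.4226) = 0.06893.
Apparent dip = arctan|0.06893| = 3.9° (true dip is 7.5°, so apparent ≤ true as expected).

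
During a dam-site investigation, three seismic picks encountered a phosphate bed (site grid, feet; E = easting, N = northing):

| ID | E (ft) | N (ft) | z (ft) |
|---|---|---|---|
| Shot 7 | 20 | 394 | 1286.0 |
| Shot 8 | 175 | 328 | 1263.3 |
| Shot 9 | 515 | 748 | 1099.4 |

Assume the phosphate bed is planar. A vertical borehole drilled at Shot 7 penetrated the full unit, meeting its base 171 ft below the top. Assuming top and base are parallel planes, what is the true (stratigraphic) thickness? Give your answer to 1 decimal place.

Two edge vectors: Shot 7→Shot 8 = (155, -66, -22.7), Shot 7→Shot 9 = (495, 354, -186.6).
Normal n = (Shot 7→Shot 8) × (Shot 7→Shot 9) = (20351.4, 17686.5, 87540).
So ∂z/∂E = −n_x/n_z = −0.23248 and ∂z/∂N = −n_y/n_z = −0.20204.
|∇z| = √(a²+b²) = 0.30801, so dip δ = arctan(0.30801) = 17.12°.
True thickness = vertical thickness × cos δ = 171 × cos 17.12° = 163.4 ft.

163.4 ft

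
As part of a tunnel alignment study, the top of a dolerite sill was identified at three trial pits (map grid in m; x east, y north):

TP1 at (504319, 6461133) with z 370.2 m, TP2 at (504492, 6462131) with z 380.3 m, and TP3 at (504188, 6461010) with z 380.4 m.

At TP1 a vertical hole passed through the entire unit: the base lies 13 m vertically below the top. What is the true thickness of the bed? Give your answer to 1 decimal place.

12.9 m

Let the plane be z = a·x + b·y + c.
TP2−TP1: 173a + 998b = 10.1;  TP3−TP1: −131a − 123b = 10.2.
Solving gives a = −0.10435, b = 0.02821.
|∇z| = √(a²+b²) = 0.10809, so dip δ = arctan(0.10809) = 6.17°.
True thickness = vertical thickness × cos δ = 13 × cos 6.17° = 12.9 m.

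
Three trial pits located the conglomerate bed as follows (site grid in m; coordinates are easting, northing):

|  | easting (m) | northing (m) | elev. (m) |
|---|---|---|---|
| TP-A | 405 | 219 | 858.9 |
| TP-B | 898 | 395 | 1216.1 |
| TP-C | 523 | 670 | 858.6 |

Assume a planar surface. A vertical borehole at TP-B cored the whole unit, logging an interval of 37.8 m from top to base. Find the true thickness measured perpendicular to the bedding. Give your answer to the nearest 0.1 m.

29.1 m

Let the plane be z = a·easting + b·northing + c.
TP-B−TP-A: 493a + 176b = 357.2;  TP-C−TP-A: 118a + 451b = −0.3.
Solving gives a = 0.79945, b = −0.20984.
|∇z| = √(a²+b²) = 0.82653, so dip δ = arctan(0.82653) = 39.57°.
True thickness = vertical thickness × cos δ = 37.8 × cos 39.57° = 29.1 m.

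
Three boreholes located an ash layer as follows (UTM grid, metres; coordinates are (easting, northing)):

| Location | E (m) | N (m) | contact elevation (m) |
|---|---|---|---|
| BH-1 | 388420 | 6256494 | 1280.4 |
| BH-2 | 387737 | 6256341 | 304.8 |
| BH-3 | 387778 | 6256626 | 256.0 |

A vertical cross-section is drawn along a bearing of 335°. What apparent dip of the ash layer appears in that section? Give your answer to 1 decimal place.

Two edge vectors: BH-1→BH-2 = (-683, -153, -975.6), BH-1→BH-3 = (-642, 132, -1024.4).
Normal n = (BH-1→BH-2) × (BH-1→BH-3) = (285512.4, -73330, -188382).
So ∂z/∂E = −n_x/n_z = 1.51560 and ∂z/∂N = −n_y/n_z = −0.38926.
Unit vector along 335° is (sin 335°, cos 335°) = (-0.4226, 0.9063).
Slope in that direction = a·(-0.4226) + b·(0.9063) = −0.99331.
Apparent dip = arctan|0.99331| = 44.8° (true dip is 57.4°, so apparent ≤ true as expected).

44.8°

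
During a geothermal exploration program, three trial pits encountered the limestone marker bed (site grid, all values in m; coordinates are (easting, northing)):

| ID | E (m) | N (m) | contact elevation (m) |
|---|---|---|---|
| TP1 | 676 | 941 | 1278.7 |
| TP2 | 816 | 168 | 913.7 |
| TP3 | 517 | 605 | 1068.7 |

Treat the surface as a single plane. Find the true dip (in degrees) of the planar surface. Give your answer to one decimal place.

29.5°

Two edge vectors: TP1→TP2 = (140, -773, -365), TP1→TP3 = (-159, -336, -210).
Normal n = (TP1→TP2) × (TP1→TP3) = (39690, 87435, -169947).
So ∂z/∂E = −n_x/n_z = 0.23354 and ∂z/∂N = −n_y/n_z = 0.51448.
Gradient magnitude |∇z| = √(a² + b²) = √(0.05454 + 0.26469) = 0.56501.
True dip = arctan(0.56501) = 29.5°, dipping toward SSW (azimuth ≈ 204°).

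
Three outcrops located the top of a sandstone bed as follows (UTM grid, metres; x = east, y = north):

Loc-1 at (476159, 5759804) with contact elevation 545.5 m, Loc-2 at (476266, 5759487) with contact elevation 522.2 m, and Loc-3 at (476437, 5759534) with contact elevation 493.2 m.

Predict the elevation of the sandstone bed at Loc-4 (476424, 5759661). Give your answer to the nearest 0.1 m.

497.3 m

Let the plane be z = a·x + b·y + c.
Loc-2−Loc-1: 107a − 317b = −23.3;  Loc-3−Loc-1: 278a − 270b = −52.3.
Solving gives a = −0.173679857, b = 0.014877777.
Then c = 545.5 − a·476159 − b·5759804 = −2448.35.
At (476424, 5759661): z = −82745.3 + 85691.0 − 2448.35 = 497.3 m.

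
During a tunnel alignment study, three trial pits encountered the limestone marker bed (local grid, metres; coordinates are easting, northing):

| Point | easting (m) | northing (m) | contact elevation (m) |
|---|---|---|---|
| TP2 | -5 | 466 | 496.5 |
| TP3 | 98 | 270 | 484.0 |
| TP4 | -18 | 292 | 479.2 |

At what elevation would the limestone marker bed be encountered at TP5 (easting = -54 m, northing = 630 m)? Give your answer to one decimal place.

Let the plane be z = a·easting + b·northing + c.
TP3−TP2: 103a − 196b = −12.5;  TP4−TP2: −13a − 174b = −17.3.
Solving gives a = 0.05939, b = 0.09499.
Then c = 496.5 − a·-5 − b·466 = 452.53.
At (-54, 630): z = −3.2 + 59.8 + 452.53 = 509.2 m.

509.2 m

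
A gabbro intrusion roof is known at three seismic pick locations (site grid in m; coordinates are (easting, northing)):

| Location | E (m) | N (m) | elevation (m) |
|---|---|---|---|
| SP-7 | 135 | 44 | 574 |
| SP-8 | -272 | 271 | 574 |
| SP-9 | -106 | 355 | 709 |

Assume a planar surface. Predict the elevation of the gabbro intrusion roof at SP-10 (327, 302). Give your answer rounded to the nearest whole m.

Let the plane be z = a·E + b·N + c.
SP-8−SP-7: −407a + 227b = 0;  SP-9−SP-7: −241a + 311b = 135.
Solving gives a = 0.42639, b = 0.76451.
Then c = 574 − a·135 − b·44 = 482.80.
At (327, 302): z = 139.4 + 230.9 + 482.80 = 853.1 m.

853 m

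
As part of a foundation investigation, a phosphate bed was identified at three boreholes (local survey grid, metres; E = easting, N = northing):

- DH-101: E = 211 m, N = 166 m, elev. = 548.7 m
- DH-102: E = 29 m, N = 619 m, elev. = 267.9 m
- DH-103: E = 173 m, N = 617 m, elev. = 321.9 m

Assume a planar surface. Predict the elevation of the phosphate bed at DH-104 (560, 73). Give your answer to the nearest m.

Two edge vectors: DH-101→DH-102 = (-182, 453, -280.8), DH-101→DH-103 = (-38, 451, -226.8).
Normal n = (DH-101→DH-102) × (DH-101→DH-103) = (23900.4, -30607.2, -64868).
So ∂z/∂E = −n_x/n_z = 0.36845 and ∂z/∂N = −n_y/n_z = −0.47184.
Intercept c from DH-101: 548.7 − 77.74 + 78.33 = 549.28.
At (560, 73): z = 206.3 − 34.4 + 549.28 = 721.2 m.

721 m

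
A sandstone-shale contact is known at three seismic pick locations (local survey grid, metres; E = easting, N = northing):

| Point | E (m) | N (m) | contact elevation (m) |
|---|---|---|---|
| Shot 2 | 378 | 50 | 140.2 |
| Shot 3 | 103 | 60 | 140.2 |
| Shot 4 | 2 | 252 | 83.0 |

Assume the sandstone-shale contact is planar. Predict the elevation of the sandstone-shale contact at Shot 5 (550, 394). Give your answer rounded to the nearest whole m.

Let the plane be z = a·E + b·N + c.
Shot 3−Shot 2: −275a + 10b = 0;  Shot 4−Shot 2: −376a + 202b = −57.2.
Solving gives a = −0.01104, b = −0.30373.
Then c = 140.2 − a·378 − b·50 = 159.56.
At (550, 394): z = −6.1 − 119.7 + 159.56 = 33.8 m.

34 m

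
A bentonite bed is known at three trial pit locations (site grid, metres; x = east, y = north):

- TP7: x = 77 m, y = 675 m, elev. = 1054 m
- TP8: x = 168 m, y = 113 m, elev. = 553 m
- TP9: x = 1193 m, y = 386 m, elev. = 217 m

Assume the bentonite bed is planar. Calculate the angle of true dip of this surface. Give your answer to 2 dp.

Let the plane be z = a·x + b·y + c.
TP8−TP7: 91a − 562b = −501;  TP9−TP7: 1116a − 289b = −837.
Solving gives a = −0.54187, b = 0.80372.
Gradient magnitude |∇z| = √(a² + b²) = √(0.29362 + 0.64596) = 0.96932.
True dip = arctan(0.96932) = 44.11°, dipping toward SE (azimuth ≈ 146°).

44.11°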